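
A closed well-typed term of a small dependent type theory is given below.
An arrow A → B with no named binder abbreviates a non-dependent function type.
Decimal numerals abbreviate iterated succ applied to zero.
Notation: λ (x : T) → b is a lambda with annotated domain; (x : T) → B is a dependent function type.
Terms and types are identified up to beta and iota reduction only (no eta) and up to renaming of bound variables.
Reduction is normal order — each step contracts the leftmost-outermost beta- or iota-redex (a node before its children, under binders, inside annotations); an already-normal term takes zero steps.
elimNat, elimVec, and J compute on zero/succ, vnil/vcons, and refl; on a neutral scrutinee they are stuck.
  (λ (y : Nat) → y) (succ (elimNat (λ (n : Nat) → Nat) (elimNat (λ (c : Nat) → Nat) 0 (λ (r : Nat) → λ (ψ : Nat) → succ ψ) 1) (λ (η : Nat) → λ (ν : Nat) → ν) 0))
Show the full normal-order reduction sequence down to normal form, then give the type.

reduction (normal order):
  (λ (y : Nat) → y) (succ (elimNat (λ (n : Nat) → Nat) (elimNat (λ (c : Nat) → Nat) 0 (λ (r : Nat) → λ (ψ : Nat) → succ ψ) 1) (λ (η : Nat) → λ (ν : Nat) → ν) 0))
  ~> succ (elimNat (λ (y : Nat) → Nat) (elimNat (λ (n : Nat) → Nat) 0 (λ (c : Nat) → λ (r : Nat) → succ r) 1) (λ (ψ : Nat) → λ (η : Nat) → η) 0)
  ~> succ (elimNat (λ (y : Nat) → Nat) 0 (λ (n : Nat) → λ (c : Nat) → succ c) 1)
  ~> succ ((λ (y : Nat) → λ (n : Nat) → succ n) 0 (elimNat (λ (c : Nat) → Nat) 0 (λ (r : Nat) → λ (ψ : Nat) → succ ψ) 0))
  ~> succ ((λ (y : Nat) → succ y) (elimNat (λ (n : Nat) → Nat) 0 (λ (c : Nat) → λ (r : Nat) → succ r) 0))
  ~> succ (succ (elimNat (λ (y : Nat) → Nat) 0 (λ (n : Nat) → λ (c : Nat) → succ c) 0))
  ~> 2
inferred type:
  Nat


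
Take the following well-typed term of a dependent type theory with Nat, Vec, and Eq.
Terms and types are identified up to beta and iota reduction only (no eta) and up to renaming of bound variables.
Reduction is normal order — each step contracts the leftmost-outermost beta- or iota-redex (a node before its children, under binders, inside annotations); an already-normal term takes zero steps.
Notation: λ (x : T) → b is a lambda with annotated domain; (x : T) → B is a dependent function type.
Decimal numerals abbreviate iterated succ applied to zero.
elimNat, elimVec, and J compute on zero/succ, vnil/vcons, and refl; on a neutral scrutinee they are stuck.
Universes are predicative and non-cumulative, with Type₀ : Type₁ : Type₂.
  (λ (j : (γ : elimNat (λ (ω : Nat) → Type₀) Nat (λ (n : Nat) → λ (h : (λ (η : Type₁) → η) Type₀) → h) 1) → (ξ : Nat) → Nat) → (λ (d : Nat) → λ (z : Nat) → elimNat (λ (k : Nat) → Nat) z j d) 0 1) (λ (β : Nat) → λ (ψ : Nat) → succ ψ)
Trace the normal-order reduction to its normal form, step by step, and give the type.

normal-order reduction sequence:
  (λ (j : (γ : elimNat (λ (ω : Nat) → Type₀) Nat (λ (n : Nat) → λ (h : (λ (η : Type₁) → η) Type₀) → h) 1) → (ξ : Nat) → Nat) → (λ (d : Nat) → λ (z : Nat) → elimNat (λ (k : Nat) → Nat) z j d) 0 1) (λ (β : Nat) → λ (ψ : Nat) → succ ψ)
  ~> (λ (j : Nat) → λ (γ : Nat) → elimNat (λ (ω : Nat) → Nat) γ (λ (n : Nat) → λ (h : Nat) → succ h) j) 0 1
  ~> (λ (j : Nat) → elimNat (λ (γ : Nat) → Nat) j (λ (ω : Nat) → λ (n : Nat) → succ n) 0) 1
  ~> elimNat (λ (j : Nat) → Nat) 1 (λ (γ : Nat) → λ (ω : Nat) → succ ω) 0
  ~> 1
the term's type:
  Nat


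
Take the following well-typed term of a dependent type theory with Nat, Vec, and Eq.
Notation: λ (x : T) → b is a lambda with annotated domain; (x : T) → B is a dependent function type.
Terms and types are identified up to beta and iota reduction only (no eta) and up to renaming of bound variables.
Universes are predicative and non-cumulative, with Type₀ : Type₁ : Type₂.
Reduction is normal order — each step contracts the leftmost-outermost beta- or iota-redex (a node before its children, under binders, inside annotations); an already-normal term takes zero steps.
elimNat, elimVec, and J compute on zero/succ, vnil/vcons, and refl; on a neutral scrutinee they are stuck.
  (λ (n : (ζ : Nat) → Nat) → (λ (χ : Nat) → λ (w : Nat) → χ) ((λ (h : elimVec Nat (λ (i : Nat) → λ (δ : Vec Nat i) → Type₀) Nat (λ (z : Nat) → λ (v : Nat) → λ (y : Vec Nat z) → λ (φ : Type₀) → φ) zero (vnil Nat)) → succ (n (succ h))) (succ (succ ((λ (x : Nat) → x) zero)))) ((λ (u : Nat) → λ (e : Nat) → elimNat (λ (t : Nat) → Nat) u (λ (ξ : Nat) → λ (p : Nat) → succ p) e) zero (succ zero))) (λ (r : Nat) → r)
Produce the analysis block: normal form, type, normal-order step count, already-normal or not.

normal form:
  succ (succ (succ (succ zero)))
inferred type:
  Nat
reduction steps (normal order): 6
term was already normal: no
first contracted redex: a beta-redex


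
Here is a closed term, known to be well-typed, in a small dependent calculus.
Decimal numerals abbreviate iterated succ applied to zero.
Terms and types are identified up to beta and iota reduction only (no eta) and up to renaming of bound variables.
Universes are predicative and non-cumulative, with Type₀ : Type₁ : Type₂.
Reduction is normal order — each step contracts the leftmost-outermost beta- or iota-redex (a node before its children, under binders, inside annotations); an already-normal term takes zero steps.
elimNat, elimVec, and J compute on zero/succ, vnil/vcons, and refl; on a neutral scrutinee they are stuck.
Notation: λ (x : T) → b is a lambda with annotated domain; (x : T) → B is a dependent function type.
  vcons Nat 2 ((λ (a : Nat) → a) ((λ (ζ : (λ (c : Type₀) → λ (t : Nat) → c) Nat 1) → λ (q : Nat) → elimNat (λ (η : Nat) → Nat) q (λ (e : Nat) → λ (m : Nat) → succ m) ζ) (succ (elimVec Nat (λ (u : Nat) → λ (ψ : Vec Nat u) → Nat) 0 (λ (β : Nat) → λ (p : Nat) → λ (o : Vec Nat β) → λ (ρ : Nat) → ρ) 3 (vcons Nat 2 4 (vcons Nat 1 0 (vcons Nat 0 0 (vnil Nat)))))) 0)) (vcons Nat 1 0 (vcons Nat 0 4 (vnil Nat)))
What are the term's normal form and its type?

resulting normal form:
  vcons Nat 2 1 (vcons Nat 1 0 (vcons Nat 0 4 (vnil Nat)))
inferred type:
  Vec Nat 3
observation: reduction starts at a beta-redex, and 23 normal-order steps reach the normal form.


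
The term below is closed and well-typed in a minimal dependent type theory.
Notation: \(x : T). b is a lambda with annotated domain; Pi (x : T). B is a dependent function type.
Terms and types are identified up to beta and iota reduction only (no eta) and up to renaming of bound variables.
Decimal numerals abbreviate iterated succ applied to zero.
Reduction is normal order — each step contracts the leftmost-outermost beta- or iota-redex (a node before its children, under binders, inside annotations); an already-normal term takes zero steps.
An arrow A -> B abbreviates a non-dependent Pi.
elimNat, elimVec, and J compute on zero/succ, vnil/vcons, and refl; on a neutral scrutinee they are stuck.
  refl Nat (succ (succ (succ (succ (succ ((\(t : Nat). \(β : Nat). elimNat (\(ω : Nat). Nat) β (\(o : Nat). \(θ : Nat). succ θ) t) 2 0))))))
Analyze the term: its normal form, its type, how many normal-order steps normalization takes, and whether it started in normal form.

resulting normal form:
  refl Nat 7
inferred type:
  Eq Nat 7 7
reduction steps (normal order): 9
already normal: no
first redex: a beta-redex


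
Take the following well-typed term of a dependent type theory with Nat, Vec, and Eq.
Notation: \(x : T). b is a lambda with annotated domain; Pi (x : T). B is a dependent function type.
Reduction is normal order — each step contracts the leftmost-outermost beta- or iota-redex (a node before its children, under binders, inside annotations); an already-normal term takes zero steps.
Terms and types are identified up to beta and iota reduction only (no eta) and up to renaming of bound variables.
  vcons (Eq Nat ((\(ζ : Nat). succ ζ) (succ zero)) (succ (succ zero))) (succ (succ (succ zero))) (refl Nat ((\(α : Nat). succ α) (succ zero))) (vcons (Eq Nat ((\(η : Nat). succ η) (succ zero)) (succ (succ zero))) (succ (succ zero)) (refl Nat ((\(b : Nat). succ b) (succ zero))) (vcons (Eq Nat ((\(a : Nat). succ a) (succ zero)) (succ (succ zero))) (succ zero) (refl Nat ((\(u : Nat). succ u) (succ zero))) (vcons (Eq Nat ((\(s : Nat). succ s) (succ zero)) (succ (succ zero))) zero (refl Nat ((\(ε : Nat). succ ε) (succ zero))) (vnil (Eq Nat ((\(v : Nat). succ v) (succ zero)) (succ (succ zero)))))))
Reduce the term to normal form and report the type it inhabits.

normal form:
  vcons (Eq Nat (succ (succ zero)) (succ (succ zero))) (succ (succ (succ zero))) (refl Nat (succ (succ zero))) (vcons (Eq Nat (succ (succ zero)) (succ (succ zero))) (succ (succ zero)) (refl Nat (succ (succ zero))) (vcons (Eq Nat (succ (succ zero)) (succ (succ zero))) (succ zero) (refl Nat (succ (succ zero))) (vcons (Eq Nat (succ (succ zero)) (succ (succ zero))) zero (refl Nat (succ (succ zero))) (vnil (Eq Nat (succ (succ zero)) (succ (succ zero)))))))
inferred type:
  Vec (Eq Nat (succ (succ zero)) (succ (succ zero))) (succ (succ (succ (succ zero))))


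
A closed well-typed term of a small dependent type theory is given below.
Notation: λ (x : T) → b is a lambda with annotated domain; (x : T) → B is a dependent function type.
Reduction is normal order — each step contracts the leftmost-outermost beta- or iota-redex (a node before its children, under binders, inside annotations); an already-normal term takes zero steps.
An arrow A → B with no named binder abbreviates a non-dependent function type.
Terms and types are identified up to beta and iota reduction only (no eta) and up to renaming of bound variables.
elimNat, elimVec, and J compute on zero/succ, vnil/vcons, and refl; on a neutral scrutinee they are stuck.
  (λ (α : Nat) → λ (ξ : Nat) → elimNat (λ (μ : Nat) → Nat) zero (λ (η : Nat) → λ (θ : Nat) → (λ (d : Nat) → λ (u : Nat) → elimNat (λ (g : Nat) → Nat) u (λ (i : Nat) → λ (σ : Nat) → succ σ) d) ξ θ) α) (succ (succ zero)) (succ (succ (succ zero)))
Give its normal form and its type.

resulting normal form:
  succ (succ (succ (succ (succ (succ zero)))))
the term's type:
  Nat
observation: normalization takes exactly 33 steps under the normal-order strategy.


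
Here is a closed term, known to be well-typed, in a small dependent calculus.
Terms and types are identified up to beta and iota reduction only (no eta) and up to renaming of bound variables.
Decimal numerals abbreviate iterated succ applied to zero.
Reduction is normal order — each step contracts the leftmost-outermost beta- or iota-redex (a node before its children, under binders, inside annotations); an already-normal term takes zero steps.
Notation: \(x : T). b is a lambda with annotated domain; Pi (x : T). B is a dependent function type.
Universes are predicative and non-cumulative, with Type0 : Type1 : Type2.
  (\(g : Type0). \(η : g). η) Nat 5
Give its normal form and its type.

normal form:
  5
type:
  Nat
observation: 2 normal-order steps normalize the term, beginning with a beta-redex.


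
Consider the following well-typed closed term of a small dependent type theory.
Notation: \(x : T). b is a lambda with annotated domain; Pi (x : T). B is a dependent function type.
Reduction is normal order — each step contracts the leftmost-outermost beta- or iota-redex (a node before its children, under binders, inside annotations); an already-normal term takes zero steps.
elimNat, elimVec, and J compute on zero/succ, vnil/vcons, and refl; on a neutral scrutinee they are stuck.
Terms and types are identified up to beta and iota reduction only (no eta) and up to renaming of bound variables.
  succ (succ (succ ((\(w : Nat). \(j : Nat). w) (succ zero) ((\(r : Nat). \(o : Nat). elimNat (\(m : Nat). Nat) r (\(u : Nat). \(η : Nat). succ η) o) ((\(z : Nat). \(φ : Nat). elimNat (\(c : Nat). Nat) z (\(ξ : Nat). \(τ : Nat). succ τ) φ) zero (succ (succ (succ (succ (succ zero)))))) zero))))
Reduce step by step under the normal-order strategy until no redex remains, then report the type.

normal-order reduction:
  succ (succ (succ ((\(w : Nat). \(j : Nat). w) (succ zero) ((\(r : Nat). \(o : Nat). elimNat (\(m : Nat). Nat) r (\(u : Nat). \(η : Nat). succ η) o) ((\(z : Nat). \(φ : Nat). elimNat (\(c : Nat). Nat) z (\(ξ : Nat). \(τ : Nat). succ τ) φ) zero (succ (succ (succ (succ (succ zero)))))) zero))))
  ~> succ (succ (succ ((\(w : Nat). succ zero) ((\(j : Nat). \(r : Nat). elimNat (\(o : Nat). Nat) j (\(m : Nat). \(u : Nat). succ u) r) ((\(η : Nat). \(z : Nat). elimNat (\(φ : Nat). Nat) η (\(c : Nat). \(ξ : Nat). succ ξ) z) zero (succ (succ (succ (succ (succ zero)))))) zero))))
  ~> succ (succ (succ (succ zero)))
the term's type:
  Nat


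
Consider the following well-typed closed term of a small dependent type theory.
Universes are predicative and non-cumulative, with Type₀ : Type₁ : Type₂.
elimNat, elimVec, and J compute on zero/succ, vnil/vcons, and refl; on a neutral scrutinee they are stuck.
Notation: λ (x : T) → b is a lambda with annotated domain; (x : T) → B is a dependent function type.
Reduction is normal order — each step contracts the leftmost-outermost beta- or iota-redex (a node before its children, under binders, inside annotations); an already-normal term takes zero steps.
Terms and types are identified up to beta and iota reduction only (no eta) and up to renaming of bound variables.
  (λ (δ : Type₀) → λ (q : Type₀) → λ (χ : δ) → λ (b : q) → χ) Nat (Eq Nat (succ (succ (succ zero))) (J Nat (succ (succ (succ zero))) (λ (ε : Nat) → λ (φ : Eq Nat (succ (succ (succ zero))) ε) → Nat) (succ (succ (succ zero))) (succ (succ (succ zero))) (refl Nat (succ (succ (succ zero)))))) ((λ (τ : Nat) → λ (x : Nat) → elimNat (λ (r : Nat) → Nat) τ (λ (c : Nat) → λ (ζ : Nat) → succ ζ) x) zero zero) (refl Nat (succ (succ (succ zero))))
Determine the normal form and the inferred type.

normal form:
  zero
type:
  Nat


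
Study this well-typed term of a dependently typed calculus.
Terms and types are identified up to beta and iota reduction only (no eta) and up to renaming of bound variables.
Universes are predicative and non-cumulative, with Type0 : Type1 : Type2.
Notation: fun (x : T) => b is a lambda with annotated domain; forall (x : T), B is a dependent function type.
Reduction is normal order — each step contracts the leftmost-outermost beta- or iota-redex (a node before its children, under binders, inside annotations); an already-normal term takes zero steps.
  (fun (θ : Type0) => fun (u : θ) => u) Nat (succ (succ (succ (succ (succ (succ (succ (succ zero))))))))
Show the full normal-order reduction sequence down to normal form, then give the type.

normal-order reduction sequence:
  (fun (θ : Type0) => fun (u : θ) => u) Nat (succ (succ (succ (succ (succ (succ (succ (succ zero))))))))
  ~> (fun (θ : Nat) => θ) (succ (succ (succ (succ (succ (succ (succ (succ zero))))))))
  ~> succ (succ (succ (succ (succ (succ (succ (succ zero)))))))
type:
  Nat


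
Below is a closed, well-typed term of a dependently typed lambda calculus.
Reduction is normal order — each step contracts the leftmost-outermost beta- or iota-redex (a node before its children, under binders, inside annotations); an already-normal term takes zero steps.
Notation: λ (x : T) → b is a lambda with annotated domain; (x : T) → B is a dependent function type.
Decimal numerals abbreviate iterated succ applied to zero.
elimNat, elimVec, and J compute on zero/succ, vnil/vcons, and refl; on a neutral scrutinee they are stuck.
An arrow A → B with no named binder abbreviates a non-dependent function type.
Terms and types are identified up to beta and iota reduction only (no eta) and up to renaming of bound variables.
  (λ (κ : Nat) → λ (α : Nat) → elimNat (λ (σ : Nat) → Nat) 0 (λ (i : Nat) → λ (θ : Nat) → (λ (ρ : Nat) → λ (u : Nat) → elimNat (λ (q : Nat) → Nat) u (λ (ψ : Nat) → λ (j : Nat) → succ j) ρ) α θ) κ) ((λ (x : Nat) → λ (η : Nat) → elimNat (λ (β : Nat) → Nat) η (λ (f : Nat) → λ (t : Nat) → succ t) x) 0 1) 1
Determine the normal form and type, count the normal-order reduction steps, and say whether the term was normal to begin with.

normal form:
  1
inferred type:
  Nat
normal-order step count: 15
term was already normal: no
first contracted redex: a beta-redex


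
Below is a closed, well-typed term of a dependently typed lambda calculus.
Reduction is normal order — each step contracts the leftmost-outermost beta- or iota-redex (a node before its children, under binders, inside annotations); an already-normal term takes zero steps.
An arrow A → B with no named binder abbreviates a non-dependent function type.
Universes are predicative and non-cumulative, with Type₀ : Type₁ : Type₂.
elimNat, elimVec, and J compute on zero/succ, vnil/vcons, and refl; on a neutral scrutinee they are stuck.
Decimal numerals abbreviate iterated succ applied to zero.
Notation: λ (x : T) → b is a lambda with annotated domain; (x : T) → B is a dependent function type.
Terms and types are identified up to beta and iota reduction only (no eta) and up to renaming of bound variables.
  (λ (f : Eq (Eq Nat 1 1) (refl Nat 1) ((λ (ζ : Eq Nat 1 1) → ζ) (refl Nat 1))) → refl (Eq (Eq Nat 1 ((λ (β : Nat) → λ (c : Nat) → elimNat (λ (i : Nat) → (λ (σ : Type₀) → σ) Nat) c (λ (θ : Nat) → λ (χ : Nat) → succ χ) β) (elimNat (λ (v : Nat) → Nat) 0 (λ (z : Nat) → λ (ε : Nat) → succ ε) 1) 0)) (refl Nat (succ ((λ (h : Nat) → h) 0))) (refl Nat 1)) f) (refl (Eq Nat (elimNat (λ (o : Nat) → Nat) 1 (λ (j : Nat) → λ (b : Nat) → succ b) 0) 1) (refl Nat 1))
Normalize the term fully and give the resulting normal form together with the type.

reduced normal form:
  refl (Eq (Eq Nat 1 1) (refl Nat 1) (refl Nat 1)) (refl (Eq Nat 1 1) (refl Nat 1))
inferred type:
  Eq (Eq (Eq Nat 1 1) (refl Nat 1) (refl Nat 1)) (refl (Eq Nat 1 1) (refl Nat 1)) (refl (Eq Nat 1 1) (refl Nat 1))


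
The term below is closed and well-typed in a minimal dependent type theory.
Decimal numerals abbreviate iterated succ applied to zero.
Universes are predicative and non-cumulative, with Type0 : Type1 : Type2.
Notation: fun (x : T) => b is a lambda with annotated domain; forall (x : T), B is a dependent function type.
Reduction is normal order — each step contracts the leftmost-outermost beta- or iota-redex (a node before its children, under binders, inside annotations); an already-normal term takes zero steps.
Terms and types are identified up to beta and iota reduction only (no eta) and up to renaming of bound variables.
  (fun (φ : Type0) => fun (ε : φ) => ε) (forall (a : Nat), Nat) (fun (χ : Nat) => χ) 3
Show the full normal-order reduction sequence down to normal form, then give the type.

normal-order reduction:
  (fun (φ : Type0) => fun (ε : φ) => ε) (forall (a : Nat), Nat) (fun (χ : Nat) => χ) 3
  ~> (fun (φ : forall (ε : Nat), Nat) => φ) (fun (a : Nat) => a) 3
  ~> (fun (φ : Nat) => φ) 3
  ~> 3
the term's type:
  Nat


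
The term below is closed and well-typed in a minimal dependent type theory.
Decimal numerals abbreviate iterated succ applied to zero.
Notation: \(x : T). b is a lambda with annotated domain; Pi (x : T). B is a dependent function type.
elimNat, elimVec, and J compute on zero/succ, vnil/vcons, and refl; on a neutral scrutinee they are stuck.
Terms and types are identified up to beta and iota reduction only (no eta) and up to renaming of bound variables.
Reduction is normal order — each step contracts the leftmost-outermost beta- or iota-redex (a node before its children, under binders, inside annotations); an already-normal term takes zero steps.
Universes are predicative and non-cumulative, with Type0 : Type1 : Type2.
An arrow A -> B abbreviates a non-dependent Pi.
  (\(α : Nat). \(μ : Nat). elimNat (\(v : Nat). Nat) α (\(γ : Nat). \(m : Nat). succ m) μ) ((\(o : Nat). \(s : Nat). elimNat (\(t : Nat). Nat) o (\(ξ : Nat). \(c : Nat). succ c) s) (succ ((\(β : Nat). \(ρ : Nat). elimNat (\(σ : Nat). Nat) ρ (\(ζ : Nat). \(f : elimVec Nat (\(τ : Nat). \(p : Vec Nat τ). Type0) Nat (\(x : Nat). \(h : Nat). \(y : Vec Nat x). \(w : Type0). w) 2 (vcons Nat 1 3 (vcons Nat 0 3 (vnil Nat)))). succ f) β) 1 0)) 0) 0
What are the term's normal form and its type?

normal form:
  2
the term's type:
  Nat
observation: 12 normal-order steps separate the term from its normal form.


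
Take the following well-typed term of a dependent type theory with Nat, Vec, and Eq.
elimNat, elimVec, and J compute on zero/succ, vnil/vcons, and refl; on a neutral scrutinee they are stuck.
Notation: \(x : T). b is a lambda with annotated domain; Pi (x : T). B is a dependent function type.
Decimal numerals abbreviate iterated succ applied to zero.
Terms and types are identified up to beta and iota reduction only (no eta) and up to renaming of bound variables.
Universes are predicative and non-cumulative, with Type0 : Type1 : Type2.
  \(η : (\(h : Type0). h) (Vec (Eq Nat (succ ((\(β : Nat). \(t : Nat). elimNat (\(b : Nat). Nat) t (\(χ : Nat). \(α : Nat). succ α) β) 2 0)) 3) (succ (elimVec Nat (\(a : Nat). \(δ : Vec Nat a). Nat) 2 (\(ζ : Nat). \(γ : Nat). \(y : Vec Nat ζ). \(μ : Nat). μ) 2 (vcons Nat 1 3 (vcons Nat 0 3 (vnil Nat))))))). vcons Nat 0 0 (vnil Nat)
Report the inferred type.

the term's type:
  Pi (η : Vec (Eq Nat 3 3) 3). Vec Nat 1


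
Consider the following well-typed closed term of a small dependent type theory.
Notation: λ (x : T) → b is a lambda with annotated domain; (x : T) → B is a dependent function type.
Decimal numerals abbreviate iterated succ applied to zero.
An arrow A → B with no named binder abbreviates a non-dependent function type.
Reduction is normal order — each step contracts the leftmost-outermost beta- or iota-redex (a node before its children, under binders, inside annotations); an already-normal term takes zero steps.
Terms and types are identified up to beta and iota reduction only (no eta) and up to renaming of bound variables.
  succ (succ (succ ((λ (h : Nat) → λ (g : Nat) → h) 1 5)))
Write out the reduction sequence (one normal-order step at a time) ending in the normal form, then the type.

normal-order reduction:
  succ (succ (succ ((λ (h : Nat) → λ (g : Nat) → h) 1 5)))
  ~> succ (succ (succ ((λ (h : Nat) → 1) 5)))
  ~> 4
type:
  Nat


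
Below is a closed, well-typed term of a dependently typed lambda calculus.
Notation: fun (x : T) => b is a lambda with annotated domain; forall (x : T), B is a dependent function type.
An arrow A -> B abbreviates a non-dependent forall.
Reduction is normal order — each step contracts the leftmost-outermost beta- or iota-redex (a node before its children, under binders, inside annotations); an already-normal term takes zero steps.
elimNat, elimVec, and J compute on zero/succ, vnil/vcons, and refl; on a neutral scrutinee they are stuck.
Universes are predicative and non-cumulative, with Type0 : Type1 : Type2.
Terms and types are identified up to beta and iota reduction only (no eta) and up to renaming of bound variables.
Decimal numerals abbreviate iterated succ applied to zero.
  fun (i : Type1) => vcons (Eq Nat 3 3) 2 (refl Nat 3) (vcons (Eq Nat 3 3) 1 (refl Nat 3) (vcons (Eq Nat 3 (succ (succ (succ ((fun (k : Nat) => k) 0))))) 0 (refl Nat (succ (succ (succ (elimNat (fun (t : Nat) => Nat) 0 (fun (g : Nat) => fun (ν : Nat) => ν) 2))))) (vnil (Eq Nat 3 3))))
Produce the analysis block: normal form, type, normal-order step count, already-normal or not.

resulting normal form:
  fun (i : Type1) => vcons (Eq Nat 3 3) 2 (refl Nat 3) (vcons (Eq Nat 3 3) 1 (refl Nat 3) (vcons (Eq Nat 3 3) 0 (refl Nat 3) (vnil (Eq Nat 3 3))))
inferred type:
  Type1 -> Vec (Eq Nat 3 3) 3
normal-order step count: 8
already normal: no
first contracted redex: a beta-redex


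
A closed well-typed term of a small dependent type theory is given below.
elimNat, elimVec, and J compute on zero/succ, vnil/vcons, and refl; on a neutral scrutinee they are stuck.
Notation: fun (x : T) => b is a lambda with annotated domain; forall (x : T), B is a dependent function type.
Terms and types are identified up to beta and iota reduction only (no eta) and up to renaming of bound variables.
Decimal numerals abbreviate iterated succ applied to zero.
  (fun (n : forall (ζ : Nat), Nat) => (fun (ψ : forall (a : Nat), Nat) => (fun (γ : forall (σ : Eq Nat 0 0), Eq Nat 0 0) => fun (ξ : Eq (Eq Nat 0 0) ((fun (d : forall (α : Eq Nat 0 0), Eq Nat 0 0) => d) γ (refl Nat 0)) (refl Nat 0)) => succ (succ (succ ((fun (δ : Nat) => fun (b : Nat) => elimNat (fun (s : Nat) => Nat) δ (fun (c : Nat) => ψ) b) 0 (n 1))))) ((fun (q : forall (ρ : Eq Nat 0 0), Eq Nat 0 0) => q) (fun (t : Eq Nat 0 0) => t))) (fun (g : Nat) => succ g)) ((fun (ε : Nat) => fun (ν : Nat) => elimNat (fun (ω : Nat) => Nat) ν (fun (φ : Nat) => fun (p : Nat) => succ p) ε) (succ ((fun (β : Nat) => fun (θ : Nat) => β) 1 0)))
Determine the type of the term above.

inferred type:
  forall (n : Eq (Eq Nat 0 0) (refl Nat 0) (refl Nat 0)), Nat


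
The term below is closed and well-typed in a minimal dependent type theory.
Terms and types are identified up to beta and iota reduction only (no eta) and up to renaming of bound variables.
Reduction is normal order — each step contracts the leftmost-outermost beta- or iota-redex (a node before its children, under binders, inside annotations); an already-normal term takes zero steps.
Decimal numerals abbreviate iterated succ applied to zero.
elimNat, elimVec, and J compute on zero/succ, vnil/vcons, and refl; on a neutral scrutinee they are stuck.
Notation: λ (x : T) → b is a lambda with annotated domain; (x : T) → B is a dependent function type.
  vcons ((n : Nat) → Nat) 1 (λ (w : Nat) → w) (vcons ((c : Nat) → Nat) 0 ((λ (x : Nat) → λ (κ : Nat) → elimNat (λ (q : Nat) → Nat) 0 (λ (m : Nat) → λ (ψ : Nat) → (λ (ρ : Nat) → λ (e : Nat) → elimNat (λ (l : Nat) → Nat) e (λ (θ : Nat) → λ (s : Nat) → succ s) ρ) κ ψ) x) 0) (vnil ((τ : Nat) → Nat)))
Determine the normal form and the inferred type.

resulting normal form:
  vcons ((n : Nat) → Nat) 1 (λ (w : Nat) → w) (vcons ((c : Nat) → Nat) 0 (λ (x : Nat) → 0) (vnil ((κ : Nat) → Nat)))
the term's type:
  Vec ((n : Nat) → Nat) 2
observation: 2 normal-order steps separate the term from its normal form.


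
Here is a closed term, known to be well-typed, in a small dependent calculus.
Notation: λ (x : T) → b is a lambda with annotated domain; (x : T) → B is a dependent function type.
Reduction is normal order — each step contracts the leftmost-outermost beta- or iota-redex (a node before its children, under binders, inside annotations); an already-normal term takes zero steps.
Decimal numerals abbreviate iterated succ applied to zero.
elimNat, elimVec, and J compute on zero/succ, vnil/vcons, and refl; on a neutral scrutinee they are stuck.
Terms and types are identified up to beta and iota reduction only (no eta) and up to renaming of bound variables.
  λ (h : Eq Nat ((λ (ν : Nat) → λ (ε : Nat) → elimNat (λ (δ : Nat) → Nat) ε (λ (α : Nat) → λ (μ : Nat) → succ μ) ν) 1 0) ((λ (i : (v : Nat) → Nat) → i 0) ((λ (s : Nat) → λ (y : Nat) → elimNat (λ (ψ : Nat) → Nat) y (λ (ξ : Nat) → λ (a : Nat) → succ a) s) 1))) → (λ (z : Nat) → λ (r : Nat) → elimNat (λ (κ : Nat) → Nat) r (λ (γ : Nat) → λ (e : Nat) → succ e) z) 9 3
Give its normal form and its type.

reduced normal form:
  λ (h : Eq Nat 1 1) → 12
inferred type:
  (h : Eq Nat 1 1) → Nat


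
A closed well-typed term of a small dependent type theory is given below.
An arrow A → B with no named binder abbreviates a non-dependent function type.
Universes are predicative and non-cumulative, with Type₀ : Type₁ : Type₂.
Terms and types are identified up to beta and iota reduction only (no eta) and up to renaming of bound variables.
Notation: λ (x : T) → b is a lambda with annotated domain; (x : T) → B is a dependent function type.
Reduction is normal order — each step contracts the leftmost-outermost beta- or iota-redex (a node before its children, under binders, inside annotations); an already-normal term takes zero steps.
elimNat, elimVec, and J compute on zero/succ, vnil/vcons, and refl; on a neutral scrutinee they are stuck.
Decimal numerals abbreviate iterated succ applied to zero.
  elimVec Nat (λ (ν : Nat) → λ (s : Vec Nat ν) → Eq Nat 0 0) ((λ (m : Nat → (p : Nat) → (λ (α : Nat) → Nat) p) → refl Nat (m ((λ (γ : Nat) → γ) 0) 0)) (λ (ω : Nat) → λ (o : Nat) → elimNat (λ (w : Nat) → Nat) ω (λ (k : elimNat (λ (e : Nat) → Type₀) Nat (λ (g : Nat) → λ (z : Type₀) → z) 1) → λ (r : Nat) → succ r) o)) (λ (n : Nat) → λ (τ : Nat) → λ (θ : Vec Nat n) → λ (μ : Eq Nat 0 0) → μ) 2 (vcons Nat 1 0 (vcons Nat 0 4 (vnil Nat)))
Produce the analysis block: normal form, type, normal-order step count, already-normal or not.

reduced normal form:
  refl Nat 0
type:
  Eq Nat 0 0
steps to reach normal form (normal order): 16
already normal: no
first contracted redex: an elimVec iota-redex


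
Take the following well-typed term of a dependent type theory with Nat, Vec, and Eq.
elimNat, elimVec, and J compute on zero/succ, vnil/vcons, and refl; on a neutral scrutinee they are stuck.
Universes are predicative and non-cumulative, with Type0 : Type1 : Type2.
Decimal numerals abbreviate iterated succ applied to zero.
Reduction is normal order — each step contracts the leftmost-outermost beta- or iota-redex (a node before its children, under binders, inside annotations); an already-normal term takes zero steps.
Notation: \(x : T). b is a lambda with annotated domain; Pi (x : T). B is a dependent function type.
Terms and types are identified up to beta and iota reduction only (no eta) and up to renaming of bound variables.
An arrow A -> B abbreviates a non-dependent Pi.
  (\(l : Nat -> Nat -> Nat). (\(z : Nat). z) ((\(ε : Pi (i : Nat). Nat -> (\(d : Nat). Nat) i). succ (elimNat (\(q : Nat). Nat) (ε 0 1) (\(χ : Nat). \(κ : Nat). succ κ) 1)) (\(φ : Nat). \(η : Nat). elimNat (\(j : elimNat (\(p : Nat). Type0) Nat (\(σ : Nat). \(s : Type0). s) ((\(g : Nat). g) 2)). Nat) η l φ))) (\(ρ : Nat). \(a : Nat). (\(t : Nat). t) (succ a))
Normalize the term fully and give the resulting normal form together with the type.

resulting normal form:
  3
the term's type:
  Nat


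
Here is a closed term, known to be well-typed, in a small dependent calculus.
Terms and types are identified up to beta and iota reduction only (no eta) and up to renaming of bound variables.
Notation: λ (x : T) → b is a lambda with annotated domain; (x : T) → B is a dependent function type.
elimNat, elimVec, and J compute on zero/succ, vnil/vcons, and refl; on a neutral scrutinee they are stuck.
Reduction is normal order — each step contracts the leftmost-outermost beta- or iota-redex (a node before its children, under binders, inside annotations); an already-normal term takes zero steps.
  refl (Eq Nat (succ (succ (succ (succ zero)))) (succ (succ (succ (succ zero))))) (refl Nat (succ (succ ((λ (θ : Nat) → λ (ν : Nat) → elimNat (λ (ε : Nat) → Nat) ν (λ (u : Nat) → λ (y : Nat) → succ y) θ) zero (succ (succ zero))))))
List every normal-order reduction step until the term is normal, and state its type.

normal-order reduction sequence:
  refl (Eq Nat (succ (succ (succ (succ zero)))) (succ (succ (succ (succ zero))))) (refl Nat (succ (succ ((λ (θ : Nat) → λ (ν : Nat) → elimNat (λ (ε : Nat) → Nat) ν (λ (u : Nat) → λ (y : Nat) → succ y) θ) zero (succ (succ zero))))))
  ~> refl (Eq Nat (succ (succ (succ (succ zero)))) (succ (succ (succ (succ zero))))) (refl Nat (succ (succ ((λ (θ : Nat) → elimNat (λ (ν : Nat) → Nat) θ (λ (ε : Nat) → λ (u : Nat) → succ u) zero) (succ (succ zero))))))
  ~> refl (Eq Nat (succ (succ (succ (succ zero)))) (succ (succ (succ (succ zero))))) (refl Nat (succ (succ (elimNat (λ (θ : Nat) → Nat) (succ (succ zero)) (λ (ν : Nat) → λ (ε : Nat) → succ ε) zero))))
  ~> refl (Eq Nat (succ (succ (succ (succ zero)))) (succ (succ (succ (succ zero))))) (refl Nat (succ (succ (succ (succ zero)))))
the term's type:
  Eq (Eq Nat (succ (succ (succ (succ zero)))) (succ (succ (succ (succ zero))))) (refl Nat (succ (succ (succ (succ zero))))) (refl Nat (succ (succ (succ (succ zero)))))


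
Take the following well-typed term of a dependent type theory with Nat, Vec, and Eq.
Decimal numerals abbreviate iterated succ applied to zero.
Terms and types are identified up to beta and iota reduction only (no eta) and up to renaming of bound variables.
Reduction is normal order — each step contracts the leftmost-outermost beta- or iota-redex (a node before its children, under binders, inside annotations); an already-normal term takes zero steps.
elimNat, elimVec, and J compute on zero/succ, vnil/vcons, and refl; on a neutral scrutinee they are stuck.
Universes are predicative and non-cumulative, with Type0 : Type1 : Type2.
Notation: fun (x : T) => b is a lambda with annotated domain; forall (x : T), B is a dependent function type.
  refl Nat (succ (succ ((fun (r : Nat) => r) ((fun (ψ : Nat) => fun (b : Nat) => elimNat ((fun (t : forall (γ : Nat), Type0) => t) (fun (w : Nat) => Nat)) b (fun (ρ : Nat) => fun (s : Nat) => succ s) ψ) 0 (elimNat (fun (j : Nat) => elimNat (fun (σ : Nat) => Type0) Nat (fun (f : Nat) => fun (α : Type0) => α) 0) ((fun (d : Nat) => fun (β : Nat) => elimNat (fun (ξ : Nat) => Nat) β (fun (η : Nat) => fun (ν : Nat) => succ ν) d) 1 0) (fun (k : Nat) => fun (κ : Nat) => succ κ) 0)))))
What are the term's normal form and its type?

normal form:
  refl Nat 3
the term's type:
  Eq Nat 3 3


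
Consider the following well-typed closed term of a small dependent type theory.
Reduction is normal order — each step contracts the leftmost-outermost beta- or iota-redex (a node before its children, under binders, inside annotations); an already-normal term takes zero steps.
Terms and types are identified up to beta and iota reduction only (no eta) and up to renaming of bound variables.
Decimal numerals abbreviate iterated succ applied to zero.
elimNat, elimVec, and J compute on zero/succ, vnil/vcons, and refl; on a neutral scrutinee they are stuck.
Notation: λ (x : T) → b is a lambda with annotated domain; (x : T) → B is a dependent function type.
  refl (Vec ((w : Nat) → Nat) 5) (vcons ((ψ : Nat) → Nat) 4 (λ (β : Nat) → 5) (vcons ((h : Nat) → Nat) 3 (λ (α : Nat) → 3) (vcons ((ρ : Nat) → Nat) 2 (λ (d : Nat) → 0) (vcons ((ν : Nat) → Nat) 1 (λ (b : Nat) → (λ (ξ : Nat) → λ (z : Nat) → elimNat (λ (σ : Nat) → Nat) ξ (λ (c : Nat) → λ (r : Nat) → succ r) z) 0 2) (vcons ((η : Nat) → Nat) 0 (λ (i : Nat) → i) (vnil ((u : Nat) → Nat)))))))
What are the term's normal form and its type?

resulting normal form:
  refl (Vec ((w : Nat) → Nat) 5) (vcons ((ψ : Nat) → Nat) 4 (λ (β : Nat) → 5) (vcons ((h : Nat) → Nat) 3 (λ (α : Nat) → 3) (vcons ((ρ : Nat) → Nat) 2 (λ (d : Nat) → 0) (vcons ((ν : Nat) → Nat) 1 (λ (b : Nat) → 2) (vcons ((ξ : Nat) → Nat) 0 (λ (z : Nat) → z) (vnil ((σ : Nat) → Nat)))))))
the term's type:
  Eq (Vec ((w : Nat) → Nat) 5) (vcons ((ψ : Nat) → Nat) 4 (λ (β : Nat) → 5) (vcons ((h : Nat) → Nat) 3 (λ (α : Nat) → 3) (vcons ((ρ : Nat) → Nat) 2 (λ (d : Nat) → 0) (vcons ((ν : Nat) → Nat) 1 (λ (b : Nat) → 2) (vcons ((ξ : Nat) → Nat) 0 (λ (z : Nat) → z) (vnil ((σ : Nat) → Nat))))))) (vcons ((c : Nat) → Nat) 4 (λ (r : Nat) → 5) (vcons ((η : Nat) → Nat) 3 (λ (i : Nat) → 3) (vcons ((u : Nat) → Nat) 2 (λ (j : Nat) → 0) (vcons ((g : Nat) → Nat) 1 (λ (t : Nat) → 2) (vcons ((θ : Nat) → Nat) 0 (λ (a : Nat) → a) (vnil ((γ : Nat) → Nat)))))))
observation: normalization takes exactly 9 steps under the normal-order strategy.


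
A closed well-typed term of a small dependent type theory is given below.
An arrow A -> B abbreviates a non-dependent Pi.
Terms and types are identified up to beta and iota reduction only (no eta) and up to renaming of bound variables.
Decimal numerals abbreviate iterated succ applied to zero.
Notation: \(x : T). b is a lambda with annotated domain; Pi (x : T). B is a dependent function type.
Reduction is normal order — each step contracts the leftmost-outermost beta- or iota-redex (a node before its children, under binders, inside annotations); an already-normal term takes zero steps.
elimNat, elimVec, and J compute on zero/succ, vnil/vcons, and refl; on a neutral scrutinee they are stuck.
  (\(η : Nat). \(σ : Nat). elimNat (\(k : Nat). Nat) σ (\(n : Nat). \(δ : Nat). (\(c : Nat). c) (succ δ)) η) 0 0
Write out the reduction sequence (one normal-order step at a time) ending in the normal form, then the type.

reduction (normal order):
  (\(η : Nat). \(σ : Nat). elimNat (\(k : Nat). Nat) σ (\(n : Nat). \(δ : Nat). (\(c : Nat). c) (succ δ)) η) 0 0
  ~> (\(η : Nat). elimNat (\(σ : Nat). Nat) η (\(k : Nat). \(n : Nat). (\(δ : Nat). δ) (succ n)) 0) 0
  ~> elimNat (\(η : Nat). Nat) 0 (\(σ : Nat). \(k : Nat). (\(n : Nat). n) (succ k)) 0
  ~> 0
type:
  Nat


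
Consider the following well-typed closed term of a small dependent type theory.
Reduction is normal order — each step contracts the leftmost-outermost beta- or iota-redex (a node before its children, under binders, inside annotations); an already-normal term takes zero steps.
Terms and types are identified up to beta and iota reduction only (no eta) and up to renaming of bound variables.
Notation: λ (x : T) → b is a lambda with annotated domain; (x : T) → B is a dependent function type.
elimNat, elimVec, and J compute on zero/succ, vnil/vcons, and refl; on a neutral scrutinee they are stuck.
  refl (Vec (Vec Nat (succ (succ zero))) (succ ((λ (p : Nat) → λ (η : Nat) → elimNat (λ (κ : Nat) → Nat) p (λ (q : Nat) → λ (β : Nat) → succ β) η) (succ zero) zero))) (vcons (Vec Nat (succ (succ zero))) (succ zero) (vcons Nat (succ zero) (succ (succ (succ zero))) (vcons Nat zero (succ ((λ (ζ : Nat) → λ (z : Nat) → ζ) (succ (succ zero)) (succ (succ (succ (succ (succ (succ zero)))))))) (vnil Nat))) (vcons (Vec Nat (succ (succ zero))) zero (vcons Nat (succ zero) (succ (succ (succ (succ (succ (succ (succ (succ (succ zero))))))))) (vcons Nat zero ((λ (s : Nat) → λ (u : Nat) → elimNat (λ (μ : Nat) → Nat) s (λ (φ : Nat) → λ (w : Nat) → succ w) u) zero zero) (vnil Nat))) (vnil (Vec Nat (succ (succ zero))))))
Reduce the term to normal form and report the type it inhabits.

normal form:
  refl (Vec (Vec Nat (succ (succ zero))) (succ (succ zero))) (vcons (Vec Nat (succ (succ zero))) (succ zero) (vcons Nat (succ zero) (succ (succ (succ zero))) (vcons Nat zero (succ (succ (succ zero))) (vnil Nat))) (vcons (Vec Nat (succ (succ zero))) zero (vcons Nat (succ zero) (succ (succ (succ (succ (succ (succ (succ (succ (succ zero))))))))) (vcons Nat zero zero (vnil Nat))) (vnil (Vec Nat (succ (succ zero))))))
the term's type:
  Eq (Vec (Vec Nat (succ (succ zero))) (succ (succ zero))) (vcons (Vec Nat (succ (succ zero))) (succ zero) (vcons Nat (succ zero) (succ (succ (succ zero))) (vcons Nat zero (succ (succ (succ zero))) (vnil Nat))) (vcons (Vec Nat (succ (succ zero))) zero (vcons Nat (succ zero) (succ (succ (succ (succ (succ (succ (succ (succ (succ zero))))))))) (vcons Nat zero zero (vnil Nat))) (vnil (Vec Nat (succ (succ zero)))))) (vcons (Vec Nat (succ (succ zero))) (succ zero) (vcons Nat (succ zero) (succ (succ (succ zero))) (vcons Nat zero (succ (succ (succ zero))) (vnil Nat))) (vcons (Vec Nat (succ (succ zero))) zero (vcons Nat (succ zero) (succ (succ (succ (succ (succ (succ (succ (succ (succ zero))))))))) (vcons Nat zero zero (vnil Nat))) (vnil (Vec Nat (succ (succ zero))))))
observation: the first redex contracted is a beta-redex; the normal form is reached in 8 normal-order steps.
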